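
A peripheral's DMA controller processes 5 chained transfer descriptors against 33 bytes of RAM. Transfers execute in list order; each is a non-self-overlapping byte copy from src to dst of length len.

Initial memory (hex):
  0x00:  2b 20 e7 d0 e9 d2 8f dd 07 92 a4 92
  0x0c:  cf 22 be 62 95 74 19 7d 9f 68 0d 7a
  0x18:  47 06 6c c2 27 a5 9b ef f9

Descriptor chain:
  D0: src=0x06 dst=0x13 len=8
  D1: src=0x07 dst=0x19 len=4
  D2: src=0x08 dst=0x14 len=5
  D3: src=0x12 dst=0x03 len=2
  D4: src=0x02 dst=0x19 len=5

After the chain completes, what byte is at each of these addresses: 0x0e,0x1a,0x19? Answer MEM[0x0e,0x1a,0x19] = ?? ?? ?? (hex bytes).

MEM[0x0e,0x1a,0x19] = be 19 e7

#0 dst[0x13+8] := {0x8f,0xdd,0x07,0x92,0xa4,0x92,0xcf,0x22}
#1 dst[0x19+4] := {0xdd,0x07,0x92,0xa4}
#2 dst[0x14+5] := {0x07,0x92,0xa4,0x92,0xcf}
#3 dst[0x03+2] := {0x19,0x8f}
#4 dst[0x19+5] := {0xe7,0x19,0x8f,0xd2,0x8f}
query mem[0x0e]=0xbe, mem[0x1a]=0x19, mem[0x19]=0xe7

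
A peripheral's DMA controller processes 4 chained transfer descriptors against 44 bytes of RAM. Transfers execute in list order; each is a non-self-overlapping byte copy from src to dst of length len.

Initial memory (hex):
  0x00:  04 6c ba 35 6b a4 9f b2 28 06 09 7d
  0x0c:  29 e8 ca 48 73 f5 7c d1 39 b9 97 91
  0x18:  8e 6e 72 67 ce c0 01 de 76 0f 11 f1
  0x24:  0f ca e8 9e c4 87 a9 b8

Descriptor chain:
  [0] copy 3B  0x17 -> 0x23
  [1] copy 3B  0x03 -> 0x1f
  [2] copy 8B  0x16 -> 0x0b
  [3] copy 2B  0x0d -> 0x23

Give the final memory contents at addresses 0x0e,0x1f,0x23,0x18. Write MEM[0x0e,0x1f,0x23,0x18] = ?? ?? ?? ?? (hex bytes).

MEM[0x0e,0x1f,0x23,0x18] = 6e 35 8e 8e

  after D0: wrote 3B at 0x23 = 918e6e
  after D1: wrote 3B at 0x1f = 356ba4
  after D2: wrote 8B at 0x0b = 97918e6e7267cec0
  after D3: wrote 2B at 0x23 = 8e6e
query mem[0x0e]=0x6e, mem[0x1f]=0x35, mem[0x23]=0x8e, mem[0x18]=0x8e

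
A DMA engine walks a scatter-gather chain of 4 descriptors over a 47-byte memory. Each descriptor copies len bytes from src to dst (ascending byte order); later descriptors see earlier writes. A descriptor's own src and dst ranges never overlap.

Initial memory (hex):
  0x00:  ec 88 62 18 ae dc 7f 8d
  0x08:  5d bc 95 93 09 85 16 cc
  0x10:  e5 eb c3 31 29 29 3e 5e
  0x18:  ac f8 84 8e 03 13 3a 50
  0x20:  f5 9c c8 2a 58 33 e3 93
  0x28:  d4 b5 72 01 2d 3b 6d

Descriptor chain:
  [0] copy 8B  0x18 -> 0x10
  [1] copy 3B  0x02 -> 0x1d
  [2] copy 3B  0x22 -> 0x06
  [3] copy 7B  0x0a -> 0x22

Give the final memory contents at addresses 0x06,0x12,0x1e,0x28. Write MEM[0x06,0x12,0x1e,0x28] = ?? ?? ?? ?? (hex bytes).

MEM[0x06,0x12,0x1e,0x28] = c8 84 18 ac

  after D0: wrote 8B at 0x10 = acf8848e03133a50
  after D1: wrote 3B at 0x1d = 6218ae
  after D2: wrote 3B at 0x06 = c82a58
  after D3: wrote 7B at 0x22 = 9593098516ccac
query mem[0x06]=0xc8, mem[0x12]=0x84, mem[0x1e]=0x18, mem[0x28]=0xac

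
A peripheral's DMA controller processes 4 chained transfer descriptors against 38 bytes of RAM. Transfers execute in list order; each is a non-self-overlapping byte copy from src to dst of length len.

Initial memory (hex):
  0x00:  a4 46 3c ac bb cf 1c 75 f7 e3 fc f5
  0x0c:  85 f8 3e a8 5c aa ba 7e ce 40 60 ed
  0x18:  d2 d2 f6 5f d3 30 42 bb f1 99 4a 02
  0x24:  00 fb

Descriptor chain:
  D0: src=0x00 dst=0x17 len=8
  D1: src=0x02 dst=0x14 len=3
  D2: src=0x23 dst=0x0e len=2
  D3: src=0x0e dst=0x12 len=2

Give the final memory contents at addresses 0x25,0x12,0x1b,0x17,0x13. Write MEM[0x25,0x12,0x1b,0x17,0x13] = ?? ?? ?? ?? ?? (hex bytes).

MEM[0x25,0x12,0x1b,0x17,0x13] = fb 02 bb a4 00

#0 dst[0x17+8] := {0xa4,0x46,0x3c,0xac,0xbb,0xcf,0x1c,0x75}
#1 dst[0x14+3] := {0x3c,0xac,0xbb}
#2 dst[0x0e+2] := {0x02,0x00}
#3 dst[0x12+2] := {0x02,0x00}
query mem[0x25]=0xfb, mem[0x12]=0x02, mem[0x1b]=0xbb, mem[0x17]=0xa4, mem[0x13]=0x00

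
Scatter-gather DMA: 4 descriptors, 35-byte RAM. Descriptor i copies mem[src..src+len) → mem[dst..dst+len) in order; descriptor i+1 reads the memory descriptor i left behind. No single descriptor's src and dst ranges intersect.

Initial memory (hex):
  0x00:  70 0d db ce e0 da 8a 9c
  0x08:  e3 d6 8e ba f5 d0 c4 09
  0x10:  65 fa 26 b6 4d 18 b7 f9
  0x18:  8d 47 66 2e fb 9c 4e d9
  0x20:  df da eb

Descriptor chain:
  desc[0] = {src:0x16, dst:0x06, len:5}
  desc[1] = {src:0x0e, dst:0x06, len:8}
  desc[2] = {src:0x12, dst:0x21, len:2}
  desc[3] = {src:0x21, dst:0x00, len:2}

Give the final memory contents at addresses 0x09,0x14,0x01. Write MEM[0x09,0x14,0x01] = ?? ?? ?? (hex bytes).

#0 dst[0x06+5] := {0xb7,0xf9,0x8d,0x47,0x66}
#1 dst[0x06+8] := {0xc4,0x09,0x65,0xfa,0x26,0xb6,0x4d,0x18}
#2 dst[0x21+2] := {0x26,0xb6}
#3 dst[0x00+2] := {0x26,0xb6}
query mem[0x09]=0xfa, mem[0x14]=0x4d, mem[0x01]=0xb6

MEM[0x09,0x14,0x01] = fa 4d b6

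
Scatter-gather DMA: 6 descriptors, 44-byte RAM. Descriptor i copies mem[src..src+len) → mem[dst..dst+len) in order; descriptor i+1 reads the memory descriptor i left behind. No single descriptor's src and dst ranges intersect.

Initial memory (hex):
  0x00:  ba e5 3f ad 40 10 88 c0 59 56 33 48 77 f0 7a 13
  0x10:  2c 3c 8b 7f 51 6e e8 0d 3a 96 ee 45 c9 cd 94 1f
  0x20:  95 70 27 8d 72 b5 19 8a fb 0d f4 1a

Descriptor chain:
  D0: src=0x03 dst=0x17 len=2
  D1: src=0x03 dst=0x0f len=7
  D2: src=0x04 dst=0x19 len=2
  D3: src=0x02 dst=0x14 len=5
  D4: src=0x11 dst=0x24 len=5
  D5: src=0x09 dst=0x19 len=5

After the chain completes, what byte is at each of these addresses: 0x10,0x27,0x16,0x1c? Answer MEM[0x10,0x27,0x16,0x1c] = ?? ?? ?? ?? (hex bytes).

MEM[0x10,0x27,0x16,0x1c] = 40 3f 40 77

[0] 0x03->0x17 len=2 : ad 40
[1] 0x03->0x0f len=7 : ad 40 10 88 c0 59 56
[2] 0x04->0x19 len=2 : 40 10
[3] 0x02->0x14 len=5 : 3f ad 40 10 88
[4] 0x11->0x24 len=5 : 10 88 c0 3f ad
[5] 0x09->0x19 len=5 : 56 33 48 77 f0
query mem[0x10]=0x40, mem[0x27]=0x3f, mem[0x16]=0x40, mem[0x1c]=0x77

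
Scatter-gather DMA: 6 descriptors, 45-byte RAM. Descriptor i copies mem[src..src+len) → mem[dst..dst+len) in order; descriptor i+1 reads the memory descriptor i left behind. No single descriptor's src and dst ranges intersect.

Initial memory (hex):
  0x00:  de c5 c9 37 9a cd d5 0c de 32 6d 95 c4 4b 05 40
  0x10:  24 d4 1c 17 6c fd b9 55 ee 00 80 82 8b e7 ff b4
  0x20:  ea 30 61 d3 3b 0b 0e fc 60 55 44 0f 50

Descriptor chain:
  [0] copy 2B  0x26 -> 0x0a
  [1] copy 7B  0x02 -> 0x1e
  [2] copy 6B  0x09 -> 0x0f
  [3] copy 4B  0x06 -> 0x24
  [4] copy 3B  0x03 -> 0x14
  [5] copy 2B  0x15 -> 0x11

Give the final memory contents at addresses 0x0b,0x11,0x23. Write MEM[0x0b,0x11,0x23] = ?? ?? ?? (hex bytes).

MEM[0x0b,0x11,0x23] = fc 9a 0c

  after D0: wrote 2B at 0x0a = 0efc
  after D1: wrote 7B at 0x1e = c9379acdd50cde
  after D2: wrote 6B at 0x0f = 320efcc44b05
  after D3: wrote 4B at 0x24 = d50cde32
  after D4: wrote 3B at 0x14 = 379acd
  after D5: wrote 2B at 0x11 = 9acd
query mem[0x0b]=0xfc, mem[0x11]=0x9a, mem[0x23]=0x0c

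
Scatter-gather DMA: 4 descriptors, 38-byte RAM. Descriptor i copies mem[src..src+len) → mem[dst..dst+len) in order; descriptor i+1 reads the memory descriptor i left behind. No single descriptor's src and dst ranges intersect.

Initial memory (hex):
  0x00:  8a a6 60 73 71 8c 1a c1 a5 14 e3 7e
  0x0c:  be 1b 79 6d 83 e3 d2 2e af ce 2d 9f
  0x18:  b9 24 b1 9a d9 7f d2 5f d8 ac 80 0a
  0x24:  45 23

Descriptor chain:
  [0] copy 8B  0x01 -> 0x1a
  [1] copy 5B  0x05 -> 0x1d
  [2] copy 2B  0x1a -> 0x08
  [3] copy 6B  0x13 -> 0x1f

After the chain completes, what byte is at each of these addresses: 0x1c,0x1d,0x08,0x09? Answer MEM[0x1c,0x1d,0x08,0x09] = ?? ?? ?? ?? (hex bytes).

#0 dst[0x1a+8] := {0xa6,0x60,0x73,0x71,0x8c,0x1a,0xc1,0xa5}
#1 dst[0x1d+5] := {0x8c,0x1a,0xc1,0xa5,0x14}
#2 dst[0x08+2] := {0xa6,0x60}
#3 dst[0x1f+6] := {0x2e,0xaf,0xce,0x2d,0x9f,0xb9}
query mem[0x1c]=0x73, mem[0x1d]=0x8c, mem[0x08]=0xa6, mem[0x09]=0x60

MEM[0x1c,0x1d,0x08,0x09] = 73 8c a6 60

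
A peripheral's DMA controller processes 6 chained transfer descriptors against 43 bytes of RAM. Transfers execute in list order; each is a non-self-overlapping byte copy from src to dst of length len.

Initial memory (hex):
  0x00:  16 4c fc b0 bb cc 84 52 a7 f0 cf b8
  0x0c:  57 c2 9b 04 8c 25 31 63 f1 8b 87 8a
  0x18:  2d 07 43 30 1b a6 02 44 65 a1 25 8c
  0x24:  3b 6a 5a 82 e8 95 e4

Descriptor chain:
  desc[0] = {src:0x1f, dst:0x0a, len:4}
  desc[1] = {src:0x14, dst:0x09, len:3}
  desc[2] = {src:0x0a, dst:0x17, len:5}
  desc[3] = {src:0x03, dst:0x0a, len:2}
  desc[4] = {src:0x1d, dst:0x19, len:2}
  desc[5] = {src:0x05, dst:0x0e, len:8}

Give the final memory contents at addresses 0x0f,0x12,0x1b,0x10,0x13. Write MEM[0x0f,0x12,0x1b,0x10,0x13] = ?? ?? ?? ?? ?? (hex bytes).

MEM[0x0f,0x12,0x1b,0x10,0x13] = 84 f1 9b 52 b0

#0 dst[0x0a+4] := {0x44,0x65,0xa1,0x25}
#1 dst[0x09+3] := {0xf1,0x8b,0x87}
#2 dst[0x17+5] := {0x8b,0x87,0xa1,0x25,0x9b}
#3 dst[0x0a+2] := {0xb0,0xbb}
#4 dst[0x19+2] := {0xa6,0x02}
#5 dst[0x0e+8] := {0xcc,0x84,0x52,0xa7,0xf1,0xb0,0xbb,0xa1}
query mem[0x0f]=0x84, mem[0x12]=0xf1, mem[0x1b]=0x9b, mem[0x10]=0x52, mem[0x13]=0xb0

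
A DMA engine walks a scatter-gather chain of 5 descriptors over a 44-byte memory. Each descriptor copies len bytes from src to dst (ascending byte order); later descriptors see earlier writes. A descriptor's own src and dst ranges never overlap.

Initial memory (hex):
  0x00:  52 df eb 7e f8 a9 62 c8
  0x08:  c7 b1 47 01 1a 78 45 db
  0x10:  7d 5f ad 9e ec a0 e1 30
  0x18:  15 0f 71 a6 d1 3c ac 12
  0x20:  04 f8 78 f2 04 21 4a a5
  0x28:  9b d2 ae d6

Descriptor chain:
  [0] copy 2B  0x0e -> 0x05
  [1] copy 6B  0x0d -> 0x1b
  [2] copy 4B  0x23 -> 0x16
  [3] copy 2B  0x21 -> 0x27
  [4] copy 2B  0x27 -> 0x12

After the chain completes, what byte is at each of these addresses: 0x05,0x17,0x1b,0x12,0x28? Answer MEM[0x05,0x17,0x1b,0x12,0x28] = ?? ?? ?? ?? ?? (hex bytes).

  after D0: wrote 2B at 0x05 = 45db
  after D1: wrote 6B at 0x1b = 7845db7d5fad
  after D2: wrote 4B at 0x16 = f204214a
  after D3: wrote 2B at 0x27 = f878
  after D4: wrote 2B at 0x12 = f878
query mem[0x05]=0x45, mem[0x17]=0x04, mem[0x1b]=0x78, mem[0x12]=0xf8, mem[0x28]=0x78

MEM[0x05,0x17,0x1b,0x12,0x28] = 45 04 78 f8 78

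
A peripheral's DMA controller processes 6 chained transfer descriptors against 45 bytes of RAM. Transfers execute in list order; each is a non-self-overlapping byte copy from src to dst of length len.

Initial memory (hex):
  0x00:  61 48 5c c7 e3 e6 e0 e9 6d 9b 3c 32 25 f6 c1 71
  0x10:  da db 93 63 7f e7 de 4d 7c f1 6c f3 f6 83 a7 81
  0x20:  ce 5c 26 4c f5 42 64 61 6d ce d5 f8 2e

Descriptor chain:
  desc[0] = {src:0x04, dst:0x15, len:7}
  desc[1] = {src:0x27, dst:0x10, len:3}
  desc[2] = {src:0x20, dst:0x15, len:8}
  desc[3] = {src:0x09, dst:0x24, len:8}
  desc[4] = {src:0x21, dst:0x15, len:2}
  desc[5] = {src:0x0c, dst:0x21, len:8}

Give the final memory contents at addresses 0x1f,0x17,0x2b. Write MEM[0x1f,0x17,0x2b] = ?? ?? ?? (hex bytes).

#0 dst[0x15+7] := {0xe3,0xe6,0xe0,0xe9,0x6d,0x9b,0x3c}
#1 dst[0x10+3] := {0x61,0x6d,0xce}
#2 dst[0x15+8] := {0xce,0x5c,0x26,0x4c,0xf5,0x42,0x64,0x61}
#3 dst[0x24+8] := {0x9b,0x3c,0x32,0x25,0xf6,0xc1,0x71,0x61}
#4 dst[0x15+2] := {0x5c,0x26}
#5 dst[0x21+8] := {0x25,0xf6,0xc1,0x71,0x61,0x6d,0xce,0x63}
query mem[0x1f]=0x81, mem[0x17]=0x26, mem[0x2b]=0x61

MEM[0x1f,0x17,0x2b] = 81 26 61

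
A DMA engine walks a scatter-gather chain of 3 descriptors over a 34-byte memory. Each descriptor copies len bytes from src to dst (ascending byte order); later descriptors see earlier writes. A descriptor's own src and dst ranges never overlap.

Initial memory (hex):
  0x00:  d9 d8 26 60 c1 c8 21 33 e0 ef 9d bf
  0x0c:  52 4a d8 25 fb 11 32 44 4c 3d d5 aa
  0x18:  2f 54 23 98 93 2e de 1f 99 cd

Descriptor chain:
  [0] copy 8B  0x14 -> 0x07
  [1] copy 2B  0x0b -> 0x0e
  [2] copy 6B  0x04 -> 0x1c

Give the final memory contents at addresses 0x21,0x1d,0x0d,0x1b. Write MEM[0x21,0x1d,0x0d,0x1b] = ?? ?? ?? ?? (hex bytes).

MEM[0x21,0x1d,0x0d,0x1b] = d5 c8 23 98

#0 dst[0x07+8] := {0x4c,0x3d,0xd5,0xaa,0x2f,0x54,0x23,0x98}
#1 dst[0x0e+2] := {0x2f,0x54}
#2 dst[0x1c+6] := {0xc1,0xc8,0x21,0x4c,0x3d,0xd5}
query mem[0x21]=0xd5, mem[0x1d]=0xc8, mem[0x0d]=0x23, mem[0x1b]=0x98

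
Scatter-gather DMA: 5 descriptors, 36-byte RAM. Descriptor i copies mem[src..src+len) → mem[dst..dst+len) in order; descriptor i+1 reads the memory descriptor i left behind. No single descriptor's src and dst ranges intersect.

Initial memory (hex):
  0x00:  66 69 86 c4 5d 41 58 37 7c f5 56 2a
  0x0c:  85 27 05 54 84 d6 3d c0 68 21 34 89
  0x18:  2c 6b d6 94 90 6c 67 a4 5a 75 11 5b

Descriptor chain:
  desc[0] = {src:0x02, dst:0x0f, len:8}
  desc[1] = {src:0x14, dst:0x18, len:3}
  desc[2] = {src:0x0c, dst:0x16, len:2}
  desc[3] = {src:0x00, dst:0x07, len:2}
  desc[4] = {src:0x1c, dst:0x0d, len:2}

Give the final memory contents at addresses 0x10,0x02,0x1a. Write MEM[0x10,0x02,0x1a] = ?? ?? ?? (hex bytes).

  after D0: wrote 8B at 0x0f = 86c45d4158377cf5
  after D1: wrote 3B at 0x18 = 377cf5
  after D2: wrote 2B at 0x16 = 8527
  after D3: wrote 2B at 0x07 = 6669
  after D4: wrote 2B at 0x0d = 906c
query mem[0x10]=0xc4, mem[0x02]=0x86, mem[0x1a]=0xf5

MEM[0x10,0x02,0x1a] = c4 86 f5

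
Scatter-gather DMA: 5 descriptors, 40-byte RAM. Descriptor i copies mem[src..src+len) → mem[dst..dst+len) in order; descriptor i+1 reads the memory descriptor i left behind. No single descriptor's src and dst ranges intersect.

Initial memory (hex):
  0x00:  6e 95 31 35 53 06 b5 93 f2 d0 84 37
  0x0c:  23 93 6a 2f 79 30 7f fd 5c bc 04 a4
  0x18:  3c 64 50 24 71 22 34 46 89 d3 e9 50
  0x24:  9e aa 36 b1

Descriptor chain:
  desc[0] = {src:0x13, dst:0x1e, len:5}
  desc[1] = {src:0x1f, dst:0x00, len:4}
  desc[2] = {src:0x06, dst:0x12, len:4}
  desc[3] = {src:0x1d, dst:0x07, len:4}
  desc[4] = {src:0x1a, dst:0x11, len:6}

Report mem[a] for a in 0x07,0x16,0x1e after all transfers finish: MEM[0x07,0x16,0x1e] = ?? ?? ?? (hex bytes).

#0 dst[0x1e+5] := {0xfd,0x5c,0xbc,0x04,0xa4}
#1 dst[0x00+4] := {0x5c,0xbc,0x04,0xa4}
#2 dst[0x12+4] := {0xb5,0x93,0xf2,0xd0}
#3 dst[0x07+4] := {0x22,0xfd,0x5c,0xbc}
#4 dst[0x11+6] := {0x50,0x24,0x71,0x22,0xfd,0x5c}
query mem[0x07]=0x22, mem[0x16]=0x5c, mem[0x1e]=0xfd

MEM[0x07,0x16,0x1e] = 22 5c fd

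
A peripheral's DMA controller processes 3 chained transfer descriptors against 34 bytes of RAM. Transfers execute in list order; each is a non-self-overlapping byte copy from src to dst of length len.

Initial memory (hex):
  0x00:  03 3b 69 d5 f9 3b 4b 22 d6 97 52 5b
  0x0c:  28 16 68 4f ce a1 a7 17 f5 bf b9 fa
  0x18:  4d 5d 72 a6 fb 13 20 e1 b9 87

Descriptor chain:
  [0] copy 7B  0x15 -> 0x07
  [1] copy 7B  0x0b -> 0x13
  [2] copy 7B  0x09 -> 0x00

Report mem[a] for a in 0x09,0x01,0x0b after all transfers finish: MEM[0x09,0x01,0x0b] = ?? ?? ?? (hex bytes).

MEM[0x09,0x01,0x0b] = fa 4d 5d

[0] 0x15->0x07 len=7 : bf b9 fa 4d 5d 72 a6
[1] 0x0b->0x13 len=7 : 5d 72 a6 68 4f ce a1
[2] 0x09->0x00 len=7 : fa 4d 5d 72 a6 68 4f
query mem[0x09]=0xfa, mem[0x01]=0x4d, mem[0x0b]=0x5d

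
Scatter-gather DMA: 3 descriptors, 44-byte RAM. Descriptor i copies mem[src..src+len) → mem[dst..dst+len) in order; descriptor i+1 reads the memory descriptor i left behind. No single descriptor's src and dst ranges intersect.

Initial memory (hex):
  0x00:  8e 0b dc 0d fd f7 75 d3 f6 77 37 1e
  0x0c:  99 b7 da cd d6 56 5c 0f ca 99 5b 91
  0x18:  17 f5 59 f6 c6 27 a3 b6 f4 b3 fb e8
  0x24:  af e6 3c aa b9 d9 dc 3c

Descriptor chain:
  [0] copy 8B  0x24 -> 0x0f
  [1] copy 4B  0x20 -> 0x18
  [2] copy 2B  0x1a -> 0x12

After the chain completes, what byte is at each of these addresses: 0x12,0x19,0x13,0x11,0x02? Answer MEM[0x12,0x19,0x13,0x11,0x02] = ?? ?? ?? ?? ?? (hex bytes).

  after D0: wrote 8B at 0x0f = afe63caab9d9dc3c
  after D1: wrote 4B at 0x18 = f4b3fbe8
  after D2: wrote 2B at 0x12 = fbe8
query mem[0x12]=0xfb, mem[0x19]=0xb3, mem[0x13]=0xe8, mem[0x11]=0x3c, mem[0x02]=0xdc

MEM[0x12,0x19,0x13,0x11,0x02] = fb b3 e8 3c dc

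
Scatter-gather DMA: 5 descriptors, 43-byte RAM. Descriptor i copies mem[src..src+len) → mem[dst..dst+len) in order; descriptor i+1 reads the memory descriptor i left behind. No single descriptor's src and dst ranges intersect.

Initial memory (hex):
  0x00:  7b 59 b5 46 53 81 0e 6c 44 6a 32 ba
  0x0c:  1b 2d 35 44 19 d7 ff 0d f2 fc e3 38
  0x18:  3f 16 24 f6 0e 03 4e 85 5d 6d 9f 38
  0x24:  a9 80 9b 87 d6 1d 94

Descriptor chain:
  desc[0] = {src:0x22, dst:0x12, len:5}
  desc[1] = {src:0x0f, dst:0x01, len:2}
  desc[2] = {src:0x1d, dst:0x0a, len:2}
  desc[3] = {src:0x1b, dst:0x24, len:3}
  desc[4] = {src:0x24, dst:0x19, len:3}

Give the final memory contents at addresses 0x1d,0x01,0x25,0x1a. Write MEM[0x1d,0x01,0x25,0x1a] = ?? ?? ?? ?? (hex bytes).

[0] 0x22->0x12 len=5 : 9f 38 a9 80 9b
[1] 0x0f->0x01 len=2 : 44 19
[2] 0x1d->0x0a len=2 : 03 4e
[3] 0x1b->0x24 len=3 : f6 0e 03
[4] 0x24->0x19 len=3 : f6 0e 03
query mem[0x1d]=0x03, mem[0x01]=0x44, mem[0x25]=0x0e, mem[0x1a]=0x0e

MEM[0x1d,0x01,0x25,0x1a] = 03 44 0e 0e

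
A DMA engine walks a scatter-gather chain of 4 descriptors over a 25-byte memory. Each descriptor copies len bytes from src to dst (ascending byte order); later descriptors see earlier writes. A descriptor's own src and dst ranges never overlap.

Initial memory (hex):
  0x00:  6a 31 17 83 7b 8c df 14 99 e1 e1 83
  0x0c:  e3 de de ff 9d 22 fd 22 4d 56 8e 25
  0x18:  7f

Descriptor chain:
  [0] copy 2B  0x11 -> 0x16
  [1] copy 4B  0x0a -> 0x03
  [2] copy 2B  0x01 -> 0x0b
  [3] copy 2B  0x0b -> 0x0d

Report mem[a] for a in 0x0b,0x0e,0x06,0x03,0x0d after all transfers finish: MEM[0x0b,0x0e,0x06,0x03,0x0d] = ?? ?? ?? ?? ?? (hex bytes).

  after D0: wrote 2B at 0x16 = 22fd
  after D1: wrote 4B at 0x03 = e183e3de
  after D2: wrote 2B at 0x0b = 3117
  after D3: wrote 2B at 0x0d = 3117
query mem[0x0b]=0x31, mem[0x0e]=0x17, mem[0x06]=0xde, mem[0x03]=0xe1, mem[0x0d]=0x31

MEM[0x0b,0x0e,0x06,0x03,0x0d] = 31 17 de e1 31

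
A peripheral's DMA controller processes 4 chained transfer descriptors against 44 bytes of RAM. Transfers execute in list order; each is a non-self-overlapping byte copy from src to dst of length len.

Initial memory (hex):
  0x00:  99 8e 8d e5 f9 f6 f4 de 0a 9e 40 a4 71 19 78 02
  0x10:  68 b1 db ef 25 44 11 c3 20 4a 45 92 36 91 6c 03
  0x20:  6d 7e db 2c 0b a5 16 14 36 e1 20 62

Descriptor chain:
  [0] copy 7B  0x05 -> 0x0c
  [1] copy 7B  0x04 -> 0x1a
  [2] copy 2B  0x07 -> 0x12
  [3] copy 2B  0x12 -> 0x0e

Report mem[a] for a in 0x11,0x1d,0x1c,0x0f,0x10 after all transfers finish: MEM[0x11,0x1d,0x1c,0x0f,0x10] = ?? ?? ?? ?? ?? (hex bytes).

  after D0: wrote 7B at 0x0c = f6f4de0a9e40a4
  after D1: wrote 7B at 0x1a = f9f6f4de0a9e40
  after D2: wrote 2B at 0x12 = de0a
  after D3: wrote 2B at 0x0e = de0a
query mem[0x11]=0x40, mem[0x1d]=0xde, mem[0x1c]=0xf4, mem[0x0f]=0x0a, mem[0x10]=0x9e

MEM[0x11,0x1d,0x1c,0x0f,0x10] = 40 de f4 0a 9e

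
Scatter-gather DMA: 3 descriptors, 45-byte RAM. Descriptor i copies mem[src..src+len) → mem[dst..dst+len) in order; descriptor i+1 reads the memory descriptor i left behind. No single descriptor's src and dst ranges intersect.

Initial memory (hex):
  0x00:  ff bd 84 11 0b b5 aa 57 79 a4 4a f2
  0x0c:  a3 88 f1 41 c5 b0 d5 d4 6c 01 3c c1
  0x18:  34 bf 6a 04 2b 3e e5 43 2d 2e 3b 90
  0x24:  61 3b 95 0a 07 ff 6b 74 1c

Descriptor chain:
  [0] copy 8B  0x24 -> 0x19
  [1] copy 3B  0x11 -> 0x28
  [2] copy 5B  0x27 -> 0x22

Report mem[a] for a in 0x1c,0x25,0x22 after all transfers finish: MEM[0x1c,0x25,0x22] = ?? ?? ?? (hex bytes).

#0 dst[0x19+8] := {0x61,0x3b,0x95,0x0a,0x07,0xff,0x6b,0x74}
#1 dst[0x28+3] := {0xb0,0xd5,0xd4}
#2 dst[0x22+5] := {0x0a,0xb0,0xd5,0xd4,0x74}
query mem[0x1c]=0x0a, mem[0x25]=0xd4, mem[0x22]=0x0a

MEM[0x1c,0x25,0x22] = 0a d4 0a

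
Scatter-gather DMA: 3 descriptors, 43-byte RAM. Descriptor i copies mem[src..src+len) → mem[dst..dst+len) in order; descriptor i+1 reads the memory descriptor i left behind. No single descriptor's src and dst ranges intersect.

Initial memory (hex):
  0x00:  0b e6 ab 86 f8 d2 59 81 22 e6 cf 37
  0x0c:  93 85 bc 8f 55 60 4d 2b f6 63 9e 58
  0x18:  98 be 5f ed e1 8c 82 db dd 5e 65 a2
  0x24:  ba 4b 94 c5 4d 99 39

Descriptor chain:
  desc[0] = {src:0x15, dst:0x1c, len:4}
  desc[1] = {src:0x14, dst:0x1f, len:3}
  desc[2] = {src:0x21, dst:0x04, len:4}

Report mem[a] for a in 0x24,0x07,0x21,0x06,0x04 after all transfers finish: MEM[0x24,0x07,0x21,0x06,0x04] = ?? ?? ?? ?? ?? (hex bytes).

#0 dst[0x1c+4] := {0x63,0x9e,0x58,0x98}
#1 dst[0x1f+3] := {0xf6,0x63,0x9e}
#2 dst[0x04+4] := {0x9e,0x65,0xa2,0xba}
query mem[0x24]=0xba, mem[0x07]=0xba, mem[0x21]=0x9e, mem[0x06]=0xa2, mem[0x04]=0x9e

MEM[0x24,0x07,0x21,0x06,0x04] = ba ba 9e a2 9e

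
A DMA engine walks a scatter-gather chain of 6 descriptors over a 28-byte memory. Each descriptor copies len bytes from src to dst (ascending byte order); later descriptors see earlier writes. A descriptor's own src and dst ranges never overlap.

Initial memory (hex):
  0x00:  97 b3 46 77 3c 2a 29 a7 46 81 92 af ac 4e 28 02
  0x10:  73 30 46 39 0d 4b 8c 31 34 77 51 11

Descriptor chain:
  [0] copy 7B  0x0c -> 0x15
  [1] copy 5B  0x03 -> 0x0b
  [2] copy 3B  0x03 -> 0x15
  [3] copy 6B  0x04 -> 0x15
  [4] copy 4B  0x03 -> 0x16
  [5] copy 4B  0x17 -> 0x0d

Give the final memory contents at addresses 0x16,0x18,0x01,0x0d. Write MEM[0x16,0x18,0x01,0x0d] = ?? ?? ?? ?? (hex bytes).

[0] 0x0c->0x15 len=7 : ac 4e 28 02 73 30 46
[1] 0x03->0x0b len=5 : 77 3c 2a 29 a7
[2] 0x03->0x15 len=3 : 77 3c 2a
[3] 0x04->0x15 len=6 : 3c 2a 29 a7 46 81
[4] 0x03->0x16 len=4 : 77 3c 2a 29
[5] 0x17->0x0d len=4 : 3c 2a 29 81
query mem[0x16]=0x77, mem[0x18]=0x2a, mem[0x01]=0xb3, mem[0x0d]=0x3c

MEM[0x16,0x18,0x01,0x0d] = 77 2a b3 3c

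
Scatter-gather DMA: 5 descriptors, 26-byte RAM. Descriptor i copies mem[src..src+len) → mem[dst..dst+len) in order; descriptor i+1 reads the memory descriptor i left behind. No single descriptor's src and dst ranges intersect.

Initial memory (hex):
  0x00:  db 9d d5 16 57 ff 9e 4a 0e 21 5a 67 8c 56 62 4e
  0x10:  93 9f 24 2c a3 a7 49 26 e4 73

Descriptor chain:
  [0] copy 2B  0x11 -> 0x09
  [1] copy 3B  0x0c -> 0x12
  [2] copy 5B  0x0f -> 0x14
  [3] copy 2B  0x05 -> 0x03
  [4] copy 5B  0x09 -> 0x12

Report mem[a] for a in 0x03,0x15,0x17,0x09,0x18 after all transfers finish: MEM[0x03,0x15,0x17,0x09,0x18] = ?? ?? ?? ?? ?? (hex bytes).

MEM[0x03,0x15,0x17,0x09,0x18] = ff 8c 8c 9f 56

D0: mem[0x09..0x0a] <- [9f 24]
D1: mem[0x12..0x14] <- [8c 56 62]
D2: mem[0x14..0x18] <- [4e 93 9f 8c 56]
D3: mem[0x03..0x04] <- [ff 9e]
D4: mem[0x12..0x16] <- [9f 24 67 8c 56]
query mem[0x03]=0xff, mem[0x15]=0x8c, mem[0x17]=0x8c, mem[0x09]=0x9f, mem[0x18]=0x56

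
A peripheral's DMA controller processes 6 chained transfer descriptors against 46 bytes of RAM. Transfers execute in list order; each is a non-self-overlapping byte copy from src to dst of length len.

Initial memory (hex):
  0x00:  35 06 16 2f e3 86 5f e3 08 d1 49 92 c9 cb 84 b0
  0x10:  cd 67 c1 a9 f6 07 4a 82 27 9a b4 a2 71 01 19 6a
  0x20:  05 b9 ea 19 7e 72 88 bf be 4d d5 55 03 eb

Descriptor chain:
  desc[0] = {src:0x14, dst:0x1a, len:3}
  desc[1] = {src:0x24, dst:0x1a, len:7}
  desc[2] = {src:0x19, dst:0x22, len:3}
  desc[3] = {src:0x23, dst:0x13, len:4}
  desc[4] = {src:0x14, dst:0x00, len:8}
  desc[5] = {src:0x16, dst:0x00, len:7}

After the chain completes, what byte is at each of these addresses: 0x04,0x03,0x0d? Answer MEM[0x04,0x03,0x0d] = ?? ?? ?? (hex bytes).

[0] 0x14->0x1a len=3 : f6 07 4a
[1] 0x24->0x1a len=7 : 7e 72 88 bf be 4d d5
[2] 0x19->0x22 len=3 : 9a 7e 72
[3] 0x23->0x13 len=4 : 7e 72 72 88
[4] 0x14->0x00 len=8 : 72 72 88 82 27 9a 7e 72
[5] 0x16->0x00 len=7 : 88 82 27 9a 7e 72 88
query mem[0x04]=0x7e, mem[0x03]=0x9a, mem[0x0d]=0xcb

MEM[0x04,0x03,0x0d] = 7e 9a cb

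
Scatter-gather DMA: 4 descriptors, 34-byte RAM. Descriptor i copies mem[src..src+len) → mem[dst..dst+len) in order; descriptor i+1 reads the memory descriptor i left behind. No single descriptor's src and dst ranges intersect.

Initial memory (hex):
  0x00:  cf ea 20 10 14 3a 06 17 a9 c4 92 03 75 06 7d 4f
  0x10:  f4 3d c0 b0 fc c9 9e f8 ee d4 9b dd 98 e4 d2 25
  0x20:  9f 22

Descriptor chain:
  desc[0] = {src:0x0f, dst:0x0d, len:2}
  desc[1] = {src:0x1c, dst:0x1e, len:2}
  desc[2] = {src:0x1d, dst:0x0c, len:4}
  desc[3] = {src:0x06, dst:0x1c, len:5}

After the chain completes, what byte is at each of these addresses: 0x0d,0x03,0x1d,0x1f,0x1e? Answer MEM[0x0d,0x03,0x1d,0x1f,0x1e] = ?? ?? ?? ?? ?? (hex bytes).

MEM[0x0d,0x03,0x1d,0x1f,0x1e] = 98 10 17 c4 a9

#0 dst[0x0d+2] := {0x4f,0xf4}
#1 dst[0x1e+2] := {0x98,0xe4}
#2 dst[0x0c+4] := {0xe4,0x98,0xe4,0x9f}
#3 dst[0x1c+5] := {0x06,0x17,0xa9,0xc4,0x92}
query mem[0x0d]=0x98, mem[0x03]=0x10, mem[0x1d]=0x17, mem[0x1f]=0xc4, mem[0x1e]=0xa9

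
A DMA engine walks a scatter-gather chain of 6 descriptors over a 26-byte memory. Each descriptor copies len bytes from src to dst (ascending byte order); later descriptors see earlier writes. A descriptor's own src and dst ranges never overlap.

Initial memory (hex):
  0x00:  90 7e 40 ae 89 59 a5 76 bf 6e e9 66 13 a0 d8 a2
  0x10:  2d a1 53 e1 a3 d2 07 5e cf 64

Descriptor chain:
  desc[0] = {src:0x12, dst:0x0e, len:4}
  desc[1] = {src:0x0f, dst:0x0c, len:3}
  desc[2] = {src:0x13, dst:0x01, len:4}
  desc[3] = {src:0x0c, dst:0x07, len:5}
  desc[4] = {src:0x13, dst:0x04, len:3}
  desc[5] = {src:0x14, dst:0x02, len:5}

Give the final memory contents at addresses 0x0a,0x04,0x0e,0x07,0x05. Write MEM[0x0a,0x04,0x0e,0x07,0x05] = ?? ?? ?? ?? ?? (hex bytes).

MEM[0x0a,0x04,0x0e,0x07,0x05] = e1 07 d2 e1 5e

  after D0: wrote 4B at 0x0e = 53e1a3d2
  after D1: wrote 3B at 0x0c = e1a3d2
  after D2: wrote 4B at 0x01 = e1a3d207
  after D3: wrote 5B at 0x07 = e1a3d2e1a3
  after D4: wrote 3B at 0x04 = e1a3d2
  after D5: wrote 5B at 0x02 = a3d2075ecf
query mem[0x0a]=0xe1, mem[0x04]=0x07, mem[0x0e]=0xd2, mem[0x07]=0xe1, mem[0x05]=0x5e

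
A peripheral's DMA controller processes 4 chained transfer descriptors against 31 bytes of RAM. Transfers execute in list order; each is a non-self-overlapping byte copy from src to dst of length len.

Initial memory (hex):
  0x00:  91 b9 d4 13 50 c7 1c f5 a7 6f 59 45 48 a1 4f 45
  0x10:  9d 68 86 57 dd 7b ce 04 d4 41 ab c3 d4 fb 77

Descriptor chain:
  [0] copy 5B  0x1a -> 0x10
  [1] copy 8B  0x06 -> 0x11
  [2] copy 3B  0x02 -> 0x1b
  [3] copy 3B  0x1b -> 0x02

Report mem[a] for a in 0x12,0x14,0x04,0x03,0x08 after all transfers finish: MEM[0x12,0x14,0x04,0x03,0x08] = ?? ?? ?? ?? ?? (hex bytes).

D0: mem[0x10..0x14] <- [ab c3 d4 fb 77]
D1: mem[0x11..0x18] <- [1c f5 a7 6f 59 45 48 a1]
D2: mem[0x1b..0x1d] <- [d4 13 50]
D3: mem[0x02..0x04] <- [d4 13 50]
query mem[0x12]=0xf5, mem[0x14]=0x6f, mem[0x04]=0x50, mem[0x03]=0x13, mem[0x08]=0xa7

MEM[0x12,0x14,0x04,0x03,0x08] = f5 6f 50 13 a7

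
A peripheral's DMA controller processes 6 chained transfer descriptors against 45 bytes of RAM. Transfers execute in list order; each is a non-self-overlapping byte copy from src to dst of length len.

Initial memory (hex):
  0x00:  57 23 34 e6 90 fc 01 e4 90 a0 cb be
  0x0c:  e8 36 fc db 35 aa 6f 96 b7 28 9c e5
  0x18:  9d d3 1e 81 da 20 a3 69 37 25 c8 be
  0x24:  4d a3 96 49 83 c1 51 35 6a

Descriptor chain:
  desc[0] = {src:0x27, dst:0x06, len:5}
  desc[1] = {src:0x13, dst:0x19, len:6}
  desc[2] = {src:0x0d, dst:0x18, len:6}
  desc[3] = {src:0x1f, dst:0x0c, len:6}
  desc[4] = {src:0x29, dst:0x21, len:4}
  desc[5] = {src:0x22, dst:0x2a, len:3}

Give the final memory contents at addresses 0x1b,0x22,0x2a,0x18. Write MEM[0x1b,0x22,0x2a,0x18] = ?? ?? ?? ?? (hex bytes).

MEM[0x1b,0x22,0x2a,0x18] = 35 51 51 36

  after D0: wrote 5B at 0x06 = 4983c15135
  after D1: wrote 6B at 0x19 = 96b7289ce59d
  after D2: wrote 6B at 0x18 = 36fcdb35aa6f
  after D3: wrote 6B at 0x0c = 693725c8be4d
  after D4: wrote 4B at 0x21 = c151356a
  after D5: wrote 3B at 0x2a = 51356a
query mem[0x1b]=0x35, mem[0x22]=0x51, mem[0x2a]=0x51, mem[0x18]=0x36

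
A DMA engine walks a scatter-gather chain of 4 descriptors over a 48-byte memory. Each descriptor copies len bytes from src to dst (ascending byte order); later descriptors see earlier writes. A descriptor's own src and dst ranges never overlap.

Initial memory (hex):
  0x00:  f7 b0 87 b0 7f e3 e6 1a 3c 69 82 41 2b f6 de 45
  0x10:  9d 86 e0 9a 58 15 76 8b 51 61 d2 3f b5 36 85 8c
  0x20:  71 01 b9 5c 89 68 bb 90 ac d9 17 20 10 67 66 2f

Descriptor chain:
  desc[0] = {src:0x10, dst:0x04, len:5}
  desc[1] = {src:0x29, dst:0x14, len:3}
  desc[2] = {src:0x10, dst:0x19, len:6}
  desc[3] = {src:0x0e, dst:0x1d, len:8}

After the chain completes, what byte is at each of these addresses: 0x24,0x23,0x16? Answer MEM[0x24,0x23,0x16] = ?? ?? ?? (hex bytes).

MEM[0x24,0x23,0x16] = 17 d9 20

[0] 0x10->0x04 len=5 : 9d 86 e0 9a 58
[1] 0x29->0x14 len=3 : d9 17 20
[2] 0x10->0x19 len=6 : 9d 86 e0 9a d9 17
[3] 0x0e->0x1d len=8 : de 45 9d 86 e0 9a d9 17
query mem[0x24]=0x17, mem[0x23]=0xd9, mem[0x16]=0x20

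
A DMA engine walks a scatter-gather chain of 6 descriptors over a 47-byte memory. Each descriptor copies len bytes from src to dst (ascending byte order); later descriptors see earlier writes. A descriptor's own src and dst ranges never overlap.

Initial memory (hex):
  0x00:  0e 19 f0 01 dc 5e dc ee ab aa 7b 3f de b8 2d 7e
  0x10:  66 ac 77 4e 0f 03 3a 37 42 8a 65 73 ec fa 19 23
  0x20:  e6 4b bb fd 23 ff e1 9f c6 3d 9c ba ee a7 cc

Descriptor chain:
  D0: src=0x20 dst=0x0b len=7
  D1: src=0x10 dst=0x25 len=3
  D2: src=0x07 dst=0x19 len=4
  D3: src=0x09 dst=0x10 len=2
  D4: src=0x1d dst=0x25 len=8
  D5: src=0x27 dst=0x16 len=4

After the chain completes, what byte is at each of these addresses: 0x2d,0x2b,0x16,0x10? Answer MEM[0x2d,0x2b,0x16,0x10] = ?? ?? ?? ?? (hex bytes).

MEM[0x2d,0x2b,0x16,0x10] = a7 fd 23 aa

  after D0: wrote 7B at 0x0b = e64bbbfd23ffe1
  after D1: wrote 3B at 0x25 = ffe177
  after D2: wrote 4B at 0x19 = eeabaa7b
  after D3: wrote 2B at 0x10 = aa7b
  after D4: wrote 8B at 0x25 = fa1923e64bbbfd23
  after D5: wrote 4B at 0x16 = 23e64bbb
query mem[0x2d]=0xa7, mem[0x2b]=0xfd, mem[0x16]=0x23, mem[0x10]=0xaa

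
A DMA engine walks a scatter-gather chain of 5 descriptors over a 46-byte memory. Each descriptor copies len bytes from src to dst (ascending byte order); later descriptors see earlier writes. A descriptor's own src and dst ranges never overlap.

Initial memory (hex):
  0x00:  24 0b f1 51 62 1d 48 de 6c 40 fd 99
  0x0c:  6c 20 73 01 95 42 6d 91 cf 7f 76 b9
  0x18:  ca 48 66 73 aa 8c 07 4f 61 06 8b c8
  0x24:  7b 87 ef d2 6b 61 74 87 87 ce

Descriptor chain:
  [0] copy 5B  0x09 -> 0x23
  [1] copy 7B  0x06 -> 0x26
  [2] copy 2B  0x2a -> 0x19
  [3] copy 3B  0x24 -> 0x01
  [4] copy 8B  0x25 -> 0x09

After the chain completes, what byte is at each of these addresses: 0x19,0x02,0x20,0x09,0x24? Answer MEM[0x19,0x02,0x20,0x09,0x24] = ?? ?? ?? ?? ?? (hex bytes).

[0] 0x09->0x23 len=5 : 40 fd 99 6c 20
[1] 0x06->0x26 len=7 : 48 de 6c 40 fd 99 6c
[2] 0x2a->0x19 len=2 : fd 99
[3] 0x24->0x01 len=3 : fd 99 48
[4] 0x25->0x09 len=8 : 99 48 de 6c 40 fd 99 6c
query mem[0x19]=0xfd, mem[0x02]=0x99, mem[0x20]=0x61, mem[0x09]=0x99, mem[0x24]=0xfd

MEM[0x19,0x02,0x20,0x09,0x24] = fd 99 61 99 fd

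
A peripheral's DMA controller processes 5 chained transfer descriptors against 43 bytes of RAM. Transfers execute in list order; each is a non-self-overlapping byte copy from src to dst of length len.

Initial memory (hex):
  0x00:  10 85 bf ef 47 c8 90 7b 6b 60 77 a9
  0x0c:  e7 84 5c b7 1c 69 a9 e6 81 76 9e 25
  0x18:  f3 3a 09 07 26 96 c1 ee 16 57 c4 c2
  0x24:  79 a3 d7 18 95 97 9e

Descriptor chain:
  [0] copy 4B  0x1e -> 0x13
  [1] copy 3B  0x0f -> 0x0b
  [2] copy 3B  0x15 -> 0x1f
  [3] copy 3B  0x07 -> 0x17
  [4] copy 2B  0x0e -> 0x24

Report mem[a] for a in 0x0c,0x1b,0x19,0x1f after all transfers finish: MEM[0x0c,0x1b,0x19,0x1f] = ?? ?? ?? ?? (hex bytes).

MEM[0x0c,0x1b,0x19,0x1f] = 1c 07 60 16

  after D0: wrote 4B at 0x13 = c1ee1657
  after D1: wrote 3B at 0x0b = b71c69
  after D2: wrote 3B at 0x1f = 165725
  after D3: wrote 3B at 0x17 = 7b6b60
  after D4: wrote 2B at 0x24 = 5cb7
query mem[0x0c]=0x1c, mem[0x1b]=0x07, mem[0x19]=0x60, mem[0x1f]=0x16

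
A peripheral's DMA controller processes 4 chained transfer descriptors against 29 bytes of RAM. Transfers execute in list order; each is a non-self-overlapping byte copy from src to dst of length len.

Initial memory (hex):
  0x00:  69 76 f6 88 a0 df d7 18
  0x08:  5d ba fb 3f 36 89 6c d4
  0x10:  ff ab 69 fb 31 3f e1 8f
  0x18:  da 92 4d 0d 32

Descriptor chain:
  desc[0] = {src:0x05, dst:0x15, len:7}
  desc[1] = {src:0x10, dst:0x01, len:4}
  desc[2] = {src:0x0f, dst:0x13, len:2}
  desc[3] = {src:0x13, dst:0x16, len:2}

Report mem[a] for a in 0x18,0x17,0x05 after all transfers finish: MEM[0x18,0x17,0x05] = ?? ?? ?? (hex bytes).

D0: mem[0x15..0x1b] <- [df d7 18 5d ba fb 3f]
D1: mem[0x01..0x04] <- [ff ab 69 fb]
D2: mem[0x13..0x14] <- [d4 ff]
D3: mem[0x16..0x17] <- [d4 ff]
query mem[0x18]=0x5d, mem[0x17]=0xff, mem[0x05]=0xdf

MEM[0x18,0x17,0x05] = 5d ff df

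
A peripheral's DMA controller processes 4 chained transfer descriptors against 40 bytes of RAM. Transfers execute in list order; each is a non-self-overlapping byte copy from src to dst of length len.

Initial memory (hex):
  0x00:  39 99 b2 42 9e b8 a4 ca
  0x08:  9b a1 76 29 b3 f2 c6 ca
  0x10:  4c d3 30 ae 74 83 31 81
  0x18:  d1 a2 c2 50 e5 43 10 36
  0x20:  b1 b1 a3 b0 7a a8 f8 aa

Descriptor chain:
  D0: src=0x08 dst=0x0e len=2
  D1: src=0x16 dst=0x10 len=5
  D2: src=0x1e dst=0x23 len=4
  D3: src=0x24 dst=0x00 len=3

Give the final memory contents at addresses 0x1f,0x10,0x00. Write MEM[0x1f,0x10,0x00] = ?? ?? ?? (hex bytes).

MEM[0x1f,0x10,0x00] = 36 31 36

  after D0: wrote 2B at 0x0e = 9ba1
  after D1: wrote 5B at 0x10 = 3181d1a2c2
  after D2: wrote 4B at 0x23 = 1036b1b1
  after D3: wrote 3B at 0x00 = 36b1b1
query mem[0x1f]=0x36, mem[0x10]=0x31, mem[0x00]=0x36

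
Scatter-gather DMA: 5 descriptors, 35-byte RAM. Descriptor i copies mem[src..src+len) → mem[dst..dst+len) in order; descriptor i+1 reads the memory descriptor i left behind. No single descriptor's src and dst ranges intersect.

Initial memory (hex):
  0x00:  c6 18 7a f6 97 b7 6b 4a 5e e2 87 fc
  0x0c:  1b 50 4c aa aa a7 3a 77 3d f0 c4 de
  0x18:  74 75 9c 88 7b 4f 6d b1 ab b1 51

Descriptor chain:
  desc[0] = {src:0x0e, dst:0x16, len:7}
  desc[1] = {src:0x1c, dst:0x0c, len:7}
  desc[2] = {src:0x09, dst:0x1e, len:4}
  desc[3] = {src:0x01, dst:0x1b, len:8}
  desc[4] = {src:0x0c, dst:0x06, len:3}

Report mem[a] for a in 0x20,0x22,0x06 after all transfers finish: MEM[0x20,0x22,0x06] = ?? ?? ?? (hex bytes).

[0] 0x0e->0x16 len=7 : 4c aa aa a7 3a 77 3d
[1] 0x1c->0x0c len=7 : 3d 4f 6d b1 ab b1 51
[2] 0x09->0x1e len=4 : e2 87 fc 3d
[3] 0x01->0x1b len=8 : 18 7a f6 97 b7 6b 4a 5e
[4] 0x0c->0x06 len=3 : 3d 4f 6d
query mem[0x20]=0x6b, mem[0x22]=0x5e, mem[0x06]=0x3d

MEM[0x20,0x22,0x06] = 6b 5e 3d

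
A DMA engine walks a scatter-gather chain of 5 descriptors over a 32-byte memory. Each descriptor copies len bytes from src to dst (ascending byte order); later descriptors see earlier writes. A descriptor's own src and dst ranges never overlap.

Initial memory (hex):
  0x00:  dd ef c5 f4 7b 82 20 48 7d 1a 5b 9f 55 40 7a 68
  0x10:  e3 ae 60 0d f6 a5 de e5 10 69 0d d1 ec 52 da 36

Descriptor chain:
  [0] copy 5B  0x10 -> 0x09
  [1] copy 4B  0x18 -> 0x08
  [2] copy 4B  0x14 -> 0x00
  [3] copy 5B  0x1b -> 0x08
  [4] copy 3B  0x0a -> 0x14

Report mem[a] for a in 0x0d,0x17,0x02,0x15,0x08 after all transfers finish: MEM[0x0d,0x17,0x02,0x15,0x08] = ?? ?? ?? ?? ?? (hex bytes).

MEM[0x0d,0x17,0x02,0x15,0x08] = f6 e5 de da d1

  after D0: wrote 5B at 0x09 = e3ae600df6
  after D1: wrote 4B at 0x08 = 10690dd1
  after D2: wrote 4B at 0x00 = f6a5dee5
  after D3: wrote 5B at 0x08 = d1ec52da36
  after D4: wrote 3B at 0x14 = 52da36
query mem[0x0d]=0xf6, mem[0x17]=0xe5, mem[0x02]=0xde, mem[0x15]=0xda, mem[0x08]=0xd1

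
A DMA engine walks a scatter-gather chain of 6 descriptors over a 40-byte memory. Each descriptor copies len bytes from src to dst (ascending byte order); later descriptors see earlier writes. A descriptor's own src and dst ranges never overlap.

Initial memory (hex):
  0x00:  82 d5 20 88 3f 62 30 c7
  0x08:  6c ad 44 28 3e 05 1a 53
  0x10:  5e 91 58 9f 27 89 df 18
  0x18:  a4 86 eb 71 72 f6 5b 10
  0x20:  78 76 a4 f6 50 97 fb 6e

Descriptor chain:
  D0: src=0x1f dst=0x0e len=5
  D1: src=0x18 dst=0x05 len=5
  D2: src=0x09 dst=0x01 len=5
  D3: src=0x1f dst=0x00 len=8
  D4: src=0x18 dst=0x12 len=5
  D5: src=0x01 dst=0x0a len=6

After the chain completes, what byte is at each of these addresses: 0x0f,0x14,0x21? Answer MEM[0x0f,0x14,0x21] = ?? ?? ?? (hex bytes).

D0: mem[0x0e..0x12] <- [10 78 76 a4 f6]
D1: mem[0x05..0x09] <- [a4 86 eb 71 72]
D2: mem[0x01..0x05] <- [72 44 28 3e 05]
D3: mem[0x00..0x07] <- [10 78 76 a4 f6 50 97 fb]
D4: mem[0x12..0x16] <- [a4 86 eb 71 72]
D5: mem[0x0a..0x0f] <- [78 76 a4 f6 50 97]
query mem[0x0f]=0x97, mem[0x14]=0xeb, mem[0x21]=0x76

MEM[0x0f,0x14,0x21] = 97 eb 76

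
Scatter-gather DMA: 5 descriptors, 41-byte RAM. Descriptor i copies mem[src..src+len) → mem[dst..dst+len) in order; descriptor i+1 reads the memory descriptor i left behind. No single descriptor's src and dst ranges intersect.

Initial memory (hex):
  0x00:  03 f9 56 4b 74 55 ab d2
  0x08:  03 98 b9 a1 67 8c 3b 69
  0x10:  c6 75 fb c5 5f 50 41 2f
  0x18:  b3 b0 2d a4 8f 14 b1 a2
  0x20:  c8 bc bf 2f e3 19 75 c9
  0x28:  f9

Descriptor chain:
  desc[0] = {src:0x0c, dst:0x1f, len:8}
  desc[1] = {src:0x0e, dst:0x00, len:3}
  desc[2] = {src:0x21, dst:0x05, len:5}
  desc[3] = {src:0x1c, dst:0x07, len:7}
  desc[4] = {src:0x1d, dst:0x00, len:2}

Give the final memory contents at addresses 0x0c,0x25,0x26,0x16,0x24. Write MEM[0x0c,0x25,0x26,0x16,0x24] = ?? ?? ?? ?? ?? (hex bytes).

[0] 0x0c->0x1f len=8 : 67 8c 3b 69 c6 75 fb c5
[1] 0x0e->0x00 len=3 : 3b 69 c6
[2] 0x21->0x05 len=5 : 3b 69 c6 75 fb
[3] 0x1c->0x07 len=7 : 8f 14 b1 67 8c 3b 69
[4] 0x1d->0x00 len=2 : 14 b1
query mem[0x0c]=0x3b, mem[0x25]=0xfb, mem[0x26]=0xc5, mem[0x16]=0x41, mem[0x24]=0x75

MEM[0x0c,0x25,0x26,0x16,0x24] = 3b fb c5 41 75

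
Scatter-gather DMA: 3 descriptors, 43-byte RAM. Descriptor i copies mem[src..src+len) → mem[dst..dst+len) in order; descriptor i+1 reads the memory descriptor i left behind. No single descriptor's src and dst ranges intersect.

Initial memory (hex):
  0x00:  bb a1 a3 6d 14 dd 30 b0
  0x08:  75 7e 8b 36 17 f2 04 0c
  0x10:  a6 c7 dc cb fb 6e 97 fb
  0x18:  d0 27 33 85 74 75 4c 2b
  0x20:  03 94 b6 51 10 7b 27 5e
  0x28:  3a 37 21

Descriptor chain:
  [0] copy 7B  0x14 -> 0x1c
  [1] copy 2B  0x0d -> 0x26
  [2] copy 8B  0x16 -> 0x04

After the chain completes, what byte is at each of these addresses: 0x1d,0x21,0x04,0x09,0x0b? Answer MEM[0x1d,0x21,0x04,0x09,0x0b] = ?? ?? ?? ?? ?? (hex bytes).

MEM[0x1d,0x21,0x04,0x09,0x0b] = 6e 27 97 85 6e

[0] 0x14->0x1c len=7 : fb 6e 97 fb d0 27 33
[1] 0x0d->0x26 len=2 : f2 04
[2] 0x16->0x04 len=8 : 97 fb d0 27 33 85 fb 6e
query mem[0x1d]=0x6e, mem[0x21]=0x27, mem[0x04]=0x97, mem[0x09]=0x85, mem[0x0b]=0x6e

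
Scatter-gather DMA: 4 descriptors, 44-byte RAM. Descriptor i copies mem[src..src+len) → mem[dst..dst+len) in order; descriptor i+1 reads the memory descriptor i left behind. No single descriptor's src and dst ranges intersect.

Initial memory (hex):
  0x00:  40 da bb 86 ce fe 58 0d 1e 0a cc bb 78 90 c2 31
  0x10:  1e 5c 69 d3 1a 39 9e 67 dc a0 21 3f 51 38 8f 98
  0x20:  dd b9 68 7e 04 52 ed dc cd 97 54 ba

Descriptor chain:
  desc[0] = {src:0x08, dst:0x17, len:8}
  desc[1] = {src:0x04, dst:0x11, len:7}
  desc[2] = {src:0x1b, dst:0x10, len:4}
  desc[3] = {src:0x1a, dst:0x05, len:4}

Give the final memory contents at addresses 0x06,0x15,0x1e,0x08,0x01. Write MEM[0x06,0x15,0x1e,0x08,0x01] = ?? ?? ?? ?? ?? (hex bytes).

MEM[0x06,0x15,0x1e,0x08,0x01] = 78 1e 31 c2 da

[0] 0x08->0x17 len=8 : 1e 0a cc bb 78 90 c2 31
[1] 0x04->0x11 len=7 : ce fe 58 0d 1e 0a cc
[2] 0x1b->0x10 len=4 : 78 90 c2 31
[3] 0x1a->0x05 len=4 : bb 78 90 c2
query mem[0x06]=0x78, mem[0x15]=0x1e, mem[0x1e]=0x31, mem[0x08]=0xc2, mem[0x01]=0xda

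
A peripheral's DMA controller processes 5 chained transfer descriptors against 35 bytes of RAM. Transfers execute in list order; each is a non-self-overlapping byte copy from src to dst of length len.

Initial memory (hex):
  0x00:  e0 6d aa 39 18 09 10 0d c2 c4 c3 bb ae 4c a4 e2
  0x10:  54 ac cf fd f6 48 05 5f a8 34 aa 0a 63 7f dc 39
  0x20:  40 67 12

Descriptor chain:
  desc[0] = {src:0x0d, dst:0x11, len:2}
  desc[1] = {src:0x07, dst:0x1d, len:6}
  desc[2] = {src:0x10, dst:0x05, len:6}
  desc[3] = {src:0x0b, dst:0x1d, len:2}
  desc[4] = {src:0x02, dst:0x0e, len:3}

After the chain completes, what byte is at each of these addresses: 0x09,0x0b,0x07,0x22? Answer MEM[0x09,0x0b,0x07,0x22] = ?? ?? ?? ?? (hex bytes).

MEM[0x09,0x0b,0x07,0x22] = f6 bb a4 ae

D0: mem[0x11..0x12] <- [4c a4]
D1: mem[0x1d..0x22] <- [0d c2 c4 c3 bb ae]
D2: mem[0x05..0x0a] <- [54 4c a4 fd f6 48]
D3: mem[0x1d..0x1e] <- [bb ae]
D4: mem[0x0e..0x10] <- [aa 39 18]
query mem[0x09]=0xf6, mem[0x0b]=0xbb, mem[0x07]=0xa4, mem[0x22]=0xae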